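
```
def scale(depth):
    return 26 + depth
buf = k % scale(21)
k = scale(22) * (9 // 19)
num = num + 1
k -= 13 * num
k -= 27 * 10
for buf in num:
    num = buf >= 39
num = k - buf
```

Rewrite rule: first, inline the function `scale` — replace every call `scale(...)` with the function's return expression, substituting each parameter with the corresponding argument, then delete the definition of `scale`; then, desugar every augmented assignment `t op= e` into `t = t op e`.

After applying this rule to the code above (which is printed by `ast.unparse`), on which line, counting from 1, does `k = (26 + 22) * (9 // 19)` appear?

2

Transformed code:
buf = k % (26 + 21)
k = (26 + 22) * (9 // 19)
num = num + 1
k = k - 13 * num
k = k - 27 * 10
for buf in num:
    num = buf >= 39
num = k - buf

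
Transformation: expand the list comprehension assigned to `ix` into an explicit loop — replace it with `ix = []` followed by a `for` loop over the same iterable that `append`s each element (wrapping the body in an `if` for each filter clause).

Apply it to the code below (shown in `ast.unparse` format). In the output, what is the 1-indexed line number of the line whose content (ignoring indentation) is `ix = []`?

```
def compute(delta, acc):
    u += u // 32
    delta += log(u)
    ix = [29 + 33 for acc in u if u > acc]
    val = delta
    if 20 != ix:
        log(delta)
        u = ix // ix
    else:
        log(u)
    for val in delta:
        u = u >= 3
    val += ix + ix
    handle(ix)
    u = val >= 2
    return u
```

Transformed code:
def compute(delta, acc):
    u += u // 32
    delta += log(u)
    ix = []
    for acc in u:
        if u > acc:
            ix.append(29 + 33)
    val = delta
    if 20 != ix:
        log(delta)
        u = ix // ix
    else:
        log(u)
    for val in delta:
        u = u >= 3
    val += ix + ix
    handle(ix)
    u = val >= 2
    return u

4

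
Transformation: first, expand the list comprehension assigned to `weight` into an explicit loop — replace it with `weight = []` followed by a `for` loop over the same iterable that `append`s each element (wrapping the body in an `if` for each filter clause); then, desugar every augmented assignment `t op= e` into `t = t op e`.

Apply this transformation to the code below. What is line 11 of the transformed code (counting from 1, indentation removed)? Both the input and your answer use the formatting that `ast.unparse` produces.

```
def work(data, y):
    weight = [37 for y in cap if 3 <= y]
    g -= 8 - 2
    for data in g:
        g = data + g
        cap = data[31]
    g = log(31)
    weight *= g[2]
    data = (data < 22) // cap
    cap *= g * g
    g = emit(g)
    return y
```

weight = weight * g[2]

Transformed code:
def work(data, y):
    weight = []
    for y in cap:
        if 3 <= y:
            weight.append(37)
    g = g - (8 - 2)
    for data in g:
        g = data + g
        cap = data[31]
    g = log(31)
    weight = weight * g[2]
    data = (data < 22) // cap
    cap = cap * (g * g)
    g = emit(g)
    return y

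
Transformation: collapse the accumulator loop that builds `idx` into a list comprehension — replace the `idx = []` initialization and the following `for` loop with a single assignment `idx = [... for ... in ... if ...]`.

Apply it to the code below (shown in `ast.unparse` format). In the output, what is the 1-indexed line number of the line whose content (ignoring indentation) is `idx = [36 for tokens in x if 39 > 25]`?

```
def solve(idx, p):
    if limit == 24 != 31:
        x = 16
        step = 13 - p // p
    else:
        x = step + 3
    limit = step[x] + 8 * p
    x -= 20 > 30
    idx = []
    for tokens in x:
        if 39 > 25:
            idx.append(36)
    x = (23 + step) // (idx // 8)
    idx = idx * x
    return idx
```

Transformed code:
def solve(idx, p):
    if limit == 24 != 31:
        x = 16
        step = 13 - p // p
    else:
        x = step + 3
    limit = step[x] + 8 * p
    x -= 20 > 30
    idx = [36 for tokens in x if 39 > 25]
    x = (23 + step) // (idx // 8)
    idx = idx * x
    return idx

9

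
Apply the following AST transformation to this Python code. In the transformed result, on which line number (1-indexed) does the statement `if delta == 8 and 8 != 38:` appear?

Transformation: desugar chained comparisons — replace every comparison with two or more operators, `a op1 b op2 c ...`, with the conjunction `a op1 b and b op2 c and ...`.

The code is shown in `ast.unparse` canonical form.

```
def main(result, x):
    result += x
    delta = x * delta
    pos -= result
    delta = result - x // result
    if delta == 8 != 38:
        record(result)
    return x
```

Transformed code:
def main(result, x):
    result += x
    delta = x * delta
    pos -= result
    delta = result - x // result
    if delta == 8 and 8 != 38:
        record(result)
    return x

6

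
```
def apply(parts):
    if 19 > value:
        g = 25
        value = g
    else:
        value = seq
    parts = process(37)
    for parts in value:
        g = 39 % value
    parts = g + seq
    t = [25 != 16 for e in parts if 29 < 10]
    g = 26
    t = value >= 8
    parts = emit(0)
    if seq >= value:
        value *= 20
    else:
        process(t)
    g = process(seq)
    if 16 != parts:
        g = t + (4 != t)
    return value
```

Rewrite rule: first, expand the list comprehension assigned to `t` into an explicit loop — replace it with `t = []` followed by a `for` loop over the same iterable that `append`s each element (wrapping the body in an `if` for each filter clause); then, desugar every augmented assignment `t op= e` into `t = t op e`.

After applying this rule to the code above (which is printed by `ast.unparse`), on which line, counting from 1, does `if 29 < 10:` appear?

13

Transformed code:
def apply(parts):
    if 19 > value:
        g = 25
        value = g
    else:
        value = seq
    parts = process(37)
    for parts in value:
        g = 39 % value
    parts = g + seq
    t = []
    for e in parts:
        if 29 < 10:
            t.append(25 != 16)
    g = 26
    t = value >= 8
    parts = emit(0)
    if seq >= value:
        value = value * 20
    else:
        process(t)
    g = process(seq)
    if 16 != parts:
        g = t + (4 != t)
    return value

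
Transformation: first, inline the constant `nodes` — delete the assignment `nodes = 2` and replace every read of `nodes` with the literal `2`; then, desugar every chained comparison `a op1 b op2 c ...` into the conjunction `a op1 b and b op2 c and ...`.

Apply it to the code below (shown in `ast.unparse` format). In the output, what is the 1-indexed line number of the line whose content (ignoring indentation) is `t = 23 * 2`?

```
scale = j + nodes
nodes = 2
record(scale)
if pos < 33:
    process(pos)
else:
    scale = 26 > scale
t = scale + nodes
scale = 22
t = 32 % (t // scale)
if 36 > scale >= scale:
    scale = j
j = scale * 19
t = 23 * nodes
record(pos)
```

13

Transformed code:
scale = j + 2
record(scale)
if pos < 33:
    process(pos)
else:
    scale = 26 > scale
t = scale + 2
scale = 22
t = 32 % (t // scale)
if 36 > scale and scale >= scale:
    scale = j
j = scale * 19
t = 23 * 2
record(pos)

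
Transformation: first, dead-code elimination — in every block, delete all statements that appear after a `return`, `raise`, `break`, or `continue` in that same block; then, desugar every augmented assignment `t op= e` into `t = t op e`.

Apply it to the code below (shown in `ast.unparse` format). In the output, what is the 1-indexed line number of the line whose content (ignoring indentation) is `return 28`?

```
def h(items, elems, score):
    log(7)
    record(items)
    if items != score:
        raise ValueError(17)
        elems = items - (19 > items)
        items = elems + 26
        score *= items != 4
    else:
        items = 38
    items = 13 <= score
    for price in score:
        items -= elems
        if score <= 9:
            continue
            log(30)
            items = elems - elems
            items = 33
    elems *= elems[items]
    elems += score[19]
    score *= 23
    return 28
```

16

Transformed code:
def h(items, elems, score):
    log(7)
    record(items)
    if items != score:
        raise ValueError(17)
    else:
        items = 38
    items = 13 <= score
    for price in score:
        items = items - elems
        if score <= 9:
            continue
    elems = elems * elems[items]
    elems = elems + score[19]
    score = score * 23
    return 28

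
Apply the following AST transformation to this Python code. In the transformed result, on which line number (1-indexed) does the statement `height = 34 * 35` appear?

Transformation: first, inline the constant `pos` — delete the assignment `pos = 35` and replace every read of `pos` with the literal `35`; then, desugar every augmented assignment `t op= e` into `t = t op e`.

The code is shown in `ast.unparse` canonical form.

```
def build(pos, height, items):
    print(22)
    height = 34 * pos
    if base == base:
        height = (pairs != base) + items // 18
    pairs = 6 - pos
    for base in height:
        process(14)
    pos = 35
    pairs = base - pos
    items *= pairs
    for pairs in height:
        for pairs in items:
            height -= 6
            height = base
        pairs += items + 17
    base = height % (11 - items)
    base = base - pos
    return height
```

3

Transformed code:
def build(pos, height, items):
    print(22)
    height = 34 * 35
    if base == base:
        height = (pairs != base) + items // 18
    pairs = 6 - 35
    for base in height:
        process(14)
    pairs = base - 35
    items = items * pairs
    for pairs in height:
        for pairs in items:
            height = height - 6
            height = base
        pairs = pairs + (items + 17)
    base = height % (11 - items)
    base = base - 35
    return height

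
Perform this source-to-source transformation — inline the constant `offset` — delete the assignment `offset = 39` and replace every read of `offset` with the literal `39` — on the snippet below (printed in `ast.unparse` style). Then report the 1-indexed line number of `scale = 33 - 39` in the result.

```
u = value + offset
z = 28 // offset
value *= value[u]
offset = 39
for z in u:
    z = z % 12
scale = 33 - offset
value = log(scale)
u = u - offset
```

6

Transformed code:
u = value + 39
z = 28 // 39
value *= value[u]
for z in u:
    z = z % 12
scale = 33 - 39
value = log(scale)
u = u - 39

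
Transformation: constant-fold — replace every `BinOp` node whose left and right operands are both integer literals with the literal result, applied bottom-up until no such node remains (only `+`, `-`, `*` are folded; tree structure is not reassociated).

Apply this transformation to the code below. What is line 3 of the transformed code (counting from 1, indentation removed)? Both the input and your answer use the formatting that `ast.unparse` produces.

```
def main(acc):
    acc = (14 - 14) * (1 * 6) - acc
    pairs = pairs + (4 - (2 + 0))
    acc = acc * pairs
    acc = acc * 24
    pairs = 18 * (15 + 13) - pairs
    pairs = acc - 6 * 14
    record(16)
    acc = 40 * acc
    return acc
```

pairs = pairs + 2

Transformed code:
def main(acc):
    acc = 0 - acc
    pairs = pairs + 2
    acc = acc * pairs
    acc = acc * 24
    pairs = 504 - pairs
    pairs = acc - 84
    record(16)
    acc = 40 * acc
    return acc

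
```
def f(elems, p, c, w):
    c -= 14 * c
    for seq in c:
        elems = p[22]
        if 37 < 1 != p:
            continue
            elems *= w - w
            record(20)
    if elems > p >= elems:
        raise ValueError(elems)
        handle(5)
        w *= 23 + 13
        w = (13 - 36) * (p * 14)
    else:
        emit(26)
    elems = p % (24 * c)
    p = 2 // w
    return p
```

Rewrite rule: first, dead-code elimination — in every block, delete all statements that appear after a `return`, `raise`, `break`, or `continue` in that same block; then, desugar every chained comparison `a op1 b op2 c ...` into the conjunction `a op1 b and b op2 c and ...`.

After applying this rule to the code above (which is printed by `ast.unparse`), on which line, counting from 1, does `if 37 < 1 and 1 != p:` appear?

5

Transformed code:
def f(elems, p, c, w):
    c -= 14 * c
    for seq in c:
        elems = p[22]
        if 37 < 1 and 1 != p:
            continue
    if elems > p and p >= elems:
        raise ValueError(elems)
    else:
        emit(26)
    elems = p % (24 * c)
    p = 2 // w
    return p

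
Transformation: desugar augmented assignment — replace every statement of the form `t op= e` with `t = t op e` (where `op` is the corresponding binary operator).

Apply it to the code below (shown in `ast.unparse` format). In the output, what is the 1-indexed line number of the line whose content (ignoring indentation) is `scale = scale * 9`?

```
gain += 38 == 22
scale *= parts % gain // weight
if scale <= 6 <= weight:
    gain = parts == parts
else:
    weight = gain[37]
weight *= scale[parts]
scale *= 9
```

Transformed code:
gain = gain + (38 == 22)
scale = scale * (parts % gain // weight)
if scale <= 6 <= weight:
    gain = parts == parts
else:
    weight = gain[37]
weight = weight * scale[parts]
scale = scale * 9

8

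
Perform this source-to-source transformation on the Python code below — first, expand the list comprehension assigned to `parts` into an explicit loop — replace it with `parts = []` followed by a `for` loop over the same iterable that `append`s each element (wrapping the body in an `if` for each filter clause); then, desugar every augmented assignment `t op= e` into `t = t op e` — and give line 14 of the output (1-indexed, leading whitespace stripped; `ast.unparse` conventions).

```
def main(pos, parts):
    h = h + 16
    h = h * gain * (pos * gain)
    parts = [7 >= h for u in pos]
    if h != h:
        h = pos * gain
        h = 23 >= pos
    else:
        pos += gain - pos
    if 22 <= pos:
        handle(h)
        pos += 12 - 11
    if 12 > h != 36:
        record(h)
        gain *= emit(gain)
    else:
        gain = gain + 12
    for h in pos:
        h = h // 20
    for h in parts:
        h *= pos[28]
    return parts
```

Transformed code:
def main(pos, parts):
    h = h + 16
    h = h * gain * (pos * gain)
    parts = []
    for u in pos:
        parts.append(7 >= h)
    if h != h:
        h = pos * gain
        h = 23 >= pos
    else:
        pos = pos + (gain - pos)
    if 22 <= pos:
        handle(h)
        pos = pos + (12 - 11)
    if 12 > h != 36:
        record(h)
        gain = gain * emit(gain)
    else:
        gain = gain + 12
    for h in pos:
        h = h // 20
    for h in parts:
        h = h * pos[28]
    return parts

pos = pos + (12 - 11)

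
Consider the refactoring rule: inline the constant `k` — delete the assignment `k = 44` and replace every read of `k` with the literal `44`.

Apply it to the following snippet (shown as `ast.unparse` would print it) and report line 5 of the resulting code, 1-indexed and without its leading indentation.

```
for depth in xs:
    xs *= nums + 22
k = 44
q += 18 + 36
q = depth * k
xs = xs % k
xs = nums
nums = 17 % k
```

Transformed code:
for depth in xs:
    xs *= nums + 22
q += 18 + 36
q = depth * 44
xs = xs % 44
xs = nums
nums = 17 % 44

xs = xs % 44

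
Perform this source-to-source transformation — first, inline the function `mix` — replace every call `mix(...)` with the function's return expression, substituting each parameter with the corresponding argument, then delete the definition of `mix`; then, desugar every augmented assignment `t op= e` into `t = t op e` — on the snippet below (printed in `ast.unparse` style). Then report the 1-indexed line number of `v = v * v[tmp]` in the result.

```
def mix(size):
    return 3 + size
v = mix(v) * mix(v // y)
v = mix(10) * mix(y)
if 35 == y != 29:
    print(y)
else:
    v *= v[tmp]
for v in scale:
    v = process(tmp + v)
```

6

Transformed code:
v = (3 + v) * (3 + v // y)
v = (3 + 10) * (3 + y)
if 35 == y != 29:
    print(y)
else:
    v = v * v[tmp]
for v in scale:
    v = process(tmp + v)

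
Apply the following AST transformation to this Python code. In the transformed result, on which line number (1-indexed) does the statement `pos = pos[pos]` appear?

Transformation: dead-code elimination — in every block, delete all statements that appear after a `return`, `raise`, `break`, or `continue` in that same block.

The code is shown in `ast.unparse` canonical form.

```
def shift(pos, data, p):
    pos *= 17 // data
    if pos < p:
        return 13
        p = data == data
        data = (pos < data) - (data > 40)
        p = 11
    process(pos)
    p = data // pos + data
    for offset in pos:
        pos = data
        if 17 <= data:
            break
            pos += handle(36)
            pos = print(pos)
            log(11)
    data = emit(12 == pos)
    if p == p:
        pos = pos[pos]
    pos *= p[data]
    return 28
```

13

Transformed code:
def shift(pos, data, p):
    pos *= 17 // data
    if pos < p:
        return 13
    process(pos)
    p = data // pos + data
    for offset in pos:
        pos = data
        if 17 <= data:
            break
    data = emit(12 == pos)
    if p == p:
        pos = pos[pos]
    pos *= p[data]
    return 28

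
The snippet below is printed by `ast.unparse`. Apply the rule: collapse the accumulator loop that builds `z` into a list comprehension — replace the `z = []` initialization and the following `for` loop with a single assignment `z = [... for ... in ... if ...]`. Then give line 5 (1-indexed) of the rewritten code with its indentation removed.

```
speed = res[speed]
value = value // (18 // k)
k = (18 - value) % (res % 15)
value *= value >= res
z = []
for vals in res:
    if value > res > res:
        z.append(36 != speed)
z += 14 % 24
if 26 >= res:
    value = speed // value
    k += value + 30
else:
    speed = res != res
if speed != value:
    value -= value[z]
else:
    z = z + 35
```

z = [36 != speed for vals in res if value > res > res]

Transformed code:
speed = res[speed]
value = value // (18 // k)
k = (18 - value) % (res % 15)
value *= value >= res
z = [36 != speed for vals in res if value > res > res]
z += 14 % 24
if 26 >= res:
    value = speed // value
    k += value + 30
else:
    speed = res != res
if speed != value:
    value -= value[z]
else:
    z = z + 35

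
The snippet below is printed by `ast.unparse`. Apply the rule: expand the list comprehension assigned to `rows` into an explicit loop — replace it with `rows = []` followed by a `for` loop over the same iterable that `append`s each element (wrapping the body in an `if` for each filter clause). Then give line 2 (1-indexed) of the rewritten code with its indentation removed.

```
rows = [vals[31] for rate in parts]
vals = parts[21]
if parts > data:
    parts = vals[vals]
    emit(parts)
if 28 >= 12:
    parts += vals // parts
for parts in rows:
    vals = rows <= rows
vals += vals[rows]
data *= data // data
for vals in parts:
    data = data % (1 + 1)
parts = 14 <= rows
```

for rate in parts:

Transformed code:
rows = []
for rate in parts:
    rows.append(vals[31])
vals = parts[21]
if parts > data:
    parts = vals[vals]
    emit(parts)
if 28 >= 12:
    parts += vals // parts
for parts in rows:
    vals = rows <= rows
vals += vals[rows]
data *= data // data
for vals in parts:
    data = data % (1 + 1)
parts = 14 <= rows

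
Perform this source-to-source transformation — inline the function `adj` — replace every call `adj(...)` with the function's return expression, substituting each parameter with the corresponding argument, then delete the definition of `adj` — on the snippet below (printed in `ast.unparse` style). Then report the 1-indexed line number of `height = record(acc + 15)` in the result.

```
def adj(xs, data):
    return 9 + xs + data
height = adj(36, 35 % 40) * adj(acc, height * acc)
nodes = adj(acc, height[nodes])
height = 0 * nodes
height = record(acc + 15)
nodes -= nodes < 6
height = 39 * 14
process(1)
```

4

Transformed code:
height = (9 + 36 + 35 % 40) * (9 + acc + height * acc)
nodes = 9 + acc + height[nodes]
height = 0 * nodes
height = record(acc + 15)
nodes -= nodes < 6
height = 39 * 14
process(1)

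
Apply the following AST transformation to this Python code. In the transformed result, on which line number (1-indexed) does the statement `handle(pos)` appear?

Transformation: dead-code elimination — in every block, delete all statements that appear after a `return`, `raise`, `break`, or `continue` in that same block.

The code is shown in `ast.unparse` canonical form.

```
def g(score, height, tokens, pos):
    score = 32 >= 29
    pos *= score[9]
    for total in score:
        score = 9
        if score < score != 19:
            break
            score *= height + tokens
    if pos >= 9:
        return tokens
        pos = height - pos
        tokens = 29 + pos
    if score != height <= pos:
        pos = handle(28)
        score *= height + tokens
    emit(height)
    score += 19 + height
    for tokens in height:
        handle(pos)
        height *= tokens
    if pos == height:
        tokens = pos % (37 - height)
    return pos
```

Transformed code:
def g(score, height, tokens, pos):
    score = 32 >= 29
    pos *= score[9]
    for total in score:
        score = 9
        if score < score != 19:
            break
    if pos >= 9:
        return tokens
    if score != height <= pos:
        pos = handle(28)
        score *= height + tokens
    emit(height)
    score += 19 + height
    for tokens in height:
        handle(pos)
        height *= tokens
    if pos == height:
        tokens = pos % (37 - height)
    return pos

16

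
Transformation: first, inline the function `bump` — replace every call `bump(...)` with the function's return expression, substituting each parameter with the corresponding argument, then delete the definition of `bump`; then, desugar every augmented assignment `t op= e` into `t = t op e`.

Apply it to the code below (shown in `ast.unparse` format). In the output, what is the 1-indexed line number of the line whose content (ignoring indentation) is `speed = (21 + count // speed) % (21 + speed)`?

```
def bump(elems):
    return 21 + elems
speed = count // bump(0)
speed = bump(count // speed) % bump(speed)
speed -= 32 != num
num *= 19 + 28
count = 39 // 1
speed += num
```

2

Transformed code:
speed = count // (21 + 0)
speed = (21 + count // speed) % (21 + speed)
speed = speed - (32 != num)
num = num * (19 + 28)
count = 39 // 1
speed = speed + num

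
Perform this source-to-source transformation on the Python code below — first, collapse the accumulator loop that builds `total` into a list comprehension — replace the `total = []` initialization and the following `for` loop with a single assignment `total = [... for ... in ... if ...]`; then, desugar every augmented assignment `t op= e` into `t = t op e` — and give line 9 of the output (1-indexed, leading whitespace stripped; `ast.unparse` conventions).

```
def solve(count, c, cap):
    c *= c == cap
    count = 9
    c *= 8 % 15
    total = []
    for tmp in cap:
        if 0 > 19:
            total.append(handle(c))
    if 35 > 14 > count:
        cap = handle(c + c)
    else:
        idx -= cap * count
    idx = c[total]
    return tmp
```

Transformed code:
def solve(count, c, cap):
    c = c * (c == cap)
    count = 9
    c = c * (8 % 15)
    total = [handle(c) for tmp in cap if 0 > 19]
    if 35 > 14 > count:
        cap = handle(c + c)
    else:
        idx = idx - cap * count
    idx = c[total]
    return tmp

idx = idx - cap * count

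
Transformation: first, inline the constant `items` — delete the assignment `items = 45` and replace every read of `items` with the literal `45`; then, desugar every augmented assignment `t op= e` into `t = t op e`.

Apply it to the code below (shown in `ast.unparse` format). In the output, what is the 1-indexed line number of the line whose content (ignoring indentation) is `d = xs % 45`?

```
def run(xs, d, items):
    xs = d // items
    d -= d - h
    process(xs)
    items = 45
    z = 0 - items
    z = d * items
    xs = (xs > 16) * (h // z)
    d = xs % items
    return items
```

8

Transformed code:
def run(xs, d, items):
    xs = d // 45
    d = d - (d - h)
    process(xs)
    z = 0 - 45
    z = d * 45
    xs = (xs > 16) * (h // z)
    d = xs % 45
    return 45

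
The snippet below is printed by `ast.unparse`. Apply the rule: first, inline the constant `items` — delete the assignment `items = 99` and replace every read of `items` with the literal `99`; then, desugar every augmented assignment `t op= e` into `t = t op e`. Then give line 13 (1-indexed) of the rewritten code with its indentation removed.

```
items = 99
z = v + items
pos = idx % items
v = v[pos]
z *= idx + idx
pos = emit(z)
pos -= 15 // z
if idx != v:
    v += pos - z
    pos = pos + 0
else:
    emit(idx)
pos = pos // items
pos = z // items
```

Transformed code:
z = v + 99
pos = idx % 99
v = v[pos]
z = z * (idx + idx)
pos = emit(z)
pos = pos - 15 // z
if idx != v:
    v = v + (pos - z)
    pos = pos + 0
else:
    emit(idx)
pos = pos // 99
pos = z // 99

pos = z // 99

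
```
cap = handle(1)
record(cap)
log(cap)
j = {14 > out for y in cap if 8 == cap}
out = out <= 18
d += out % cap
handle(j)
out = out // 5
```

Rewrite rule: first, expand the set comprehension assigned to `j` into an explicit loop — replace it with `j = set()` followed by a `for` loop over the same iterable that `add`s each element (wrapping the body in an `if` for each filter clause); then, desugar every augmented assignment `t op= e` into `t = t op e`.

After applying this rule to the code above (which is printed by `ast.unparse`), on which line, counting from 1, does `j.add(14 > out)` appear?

Transformed code:
cap = handle(1)
record(cap)
log(cap)
j = set()
for y in cap:
    if 8 == cap:
        j.add(14 > out)
out = out <= 18
d = d + out % cap
handle(j)
out = out // 5

7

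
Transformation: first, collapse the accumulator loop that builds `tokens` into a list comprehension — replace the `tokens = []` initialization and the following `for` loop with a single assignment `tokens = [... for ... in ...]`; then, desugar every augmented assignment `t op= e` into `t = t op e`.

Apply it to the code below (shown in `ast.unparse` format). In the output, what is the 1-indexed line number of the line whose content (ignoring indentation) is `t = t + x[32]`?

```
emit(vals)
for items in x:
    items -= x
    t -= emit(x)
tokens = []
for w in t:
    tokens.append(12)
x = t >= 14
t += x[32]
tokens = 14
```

7

Transformed code:
emit(vals)
for items in x:
    items = items - x
    t = t - emit(x)
tokens = [12 for w in t]
x = t >= 14
t = t + x[32]
tokens = 14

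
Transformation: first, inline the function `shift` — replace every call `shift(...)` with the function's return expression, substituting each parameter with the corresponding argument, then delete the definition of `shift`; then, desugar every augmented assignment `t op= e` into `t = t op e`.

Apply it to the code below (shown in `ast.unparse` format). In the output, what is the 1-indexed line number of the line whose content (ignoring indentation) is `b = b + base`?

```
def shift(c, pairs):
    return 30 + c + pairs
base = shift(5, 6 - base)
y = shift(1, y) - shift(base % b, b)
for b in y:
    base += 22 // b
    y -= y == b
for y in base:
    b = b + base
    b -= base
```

Transformed code:
base = 30 + 5 + (6 - base)
y = 30 + 1 + y - (30 + base % b + b)
for b in y:
    base = base + 22 // b
    y = y - (y == b)
for y in base:
    b = b + base
    b = b - base

7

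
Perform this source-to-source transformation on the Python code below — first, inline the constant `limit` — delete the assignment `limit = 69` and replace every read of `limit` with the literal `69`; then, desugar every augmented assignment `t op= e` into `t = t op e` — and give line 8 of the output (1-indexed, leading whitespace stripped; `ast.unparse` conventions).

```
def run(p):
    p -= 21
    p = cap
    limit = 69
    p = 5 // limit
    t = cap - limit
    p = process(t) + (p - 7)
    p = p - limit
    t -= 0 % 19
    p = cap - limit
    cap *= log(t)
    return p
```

t = t - 0 % 19

Transformed code:
def run(p):
    p = p - 21
    p = cap
    p = 5 // 69
    t = cap - 69
    p = process(t) + (p - 7)
    p = p - 69
    t = t - 0 % 19
    p = cap - 69
    cap = cap * log(t)
    return p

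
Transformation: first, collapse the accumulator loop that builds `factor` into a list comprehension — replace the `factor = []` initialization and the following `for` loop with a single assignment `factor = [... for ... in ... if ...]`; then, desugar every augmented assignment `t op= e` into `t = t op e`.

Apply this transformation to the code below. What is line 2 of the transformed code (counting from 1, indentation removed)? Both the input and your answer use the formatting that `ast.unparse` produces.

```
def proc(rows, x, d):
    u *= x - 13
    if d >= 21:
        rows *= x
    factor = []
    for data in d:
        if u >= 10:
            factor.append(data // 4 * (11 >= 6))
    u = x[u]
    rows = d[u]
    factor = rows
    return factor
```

u = u * (x - 13)

Transformed code:
def proc(rows, x, d):
    u = u * (x - 13)
    if d >= 21:
        rows = rows * x
    factor = [data // 4 * (11 >= 6) for data in d if u >= 10]
    u = x[u]
    rows = d[u]
    factor = rows
    return factor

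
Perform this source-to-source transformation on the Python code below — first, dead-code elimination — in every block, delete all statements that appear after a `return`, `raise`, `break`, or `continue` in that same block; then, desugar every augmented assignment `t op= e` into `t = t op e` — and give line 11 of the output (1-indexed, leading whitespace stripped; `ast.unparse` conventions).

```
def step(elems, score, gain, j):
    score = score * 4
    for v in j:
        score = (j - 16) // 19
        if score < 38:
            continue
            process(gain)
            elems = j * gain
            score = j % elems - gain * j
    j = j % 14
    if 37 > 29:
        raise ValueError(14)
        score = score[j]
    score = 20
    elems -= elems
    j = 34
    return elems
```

Transformed code:
def step(elems, score, gain, j):
    score = score * 4
    for v in j:
        score = (j - 16) // 19
        if score < 38:
            continue
    j = j % 14
    if 37 > 29:
        raise ValueError(14)
    score = 20
    elems = elems - elems
    j = 34
    return elems

elems = elems - elems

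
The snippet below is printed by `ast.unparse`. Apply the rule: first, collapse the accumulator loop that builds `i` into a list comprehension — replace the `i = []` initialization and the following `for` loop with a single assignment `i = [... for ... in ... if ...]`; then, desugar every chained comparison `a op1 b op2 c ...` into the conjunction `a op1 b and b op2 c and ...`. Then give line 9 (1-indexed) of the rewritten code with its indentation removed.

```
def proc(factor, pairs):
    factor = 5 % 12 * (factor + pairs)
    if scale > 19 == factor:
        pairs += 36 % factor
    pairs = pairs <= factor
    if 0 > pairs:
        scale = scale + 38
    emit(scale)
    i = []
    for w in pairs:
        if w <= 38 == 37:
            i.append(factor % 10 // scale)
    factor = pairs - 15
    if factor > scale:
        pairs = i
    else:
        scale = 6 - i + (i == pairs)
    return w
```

Transformed code:
def proc(factor, pairs):
    factor = 5 % 12 * (factor + pairs)
    if scale > 19 and 19 == factor:
        pairs += 36 % factor
    pairs = pairs <= factor
    if 0 > pairs:
        scale = scale + 38
    emit(scale)
    i = [factor % 10 // scale for w in pairs if w <= 38 and 38 == 37]
    factor = pairs - 15
    if factor > scale:
        pairs = i
    else:
        scale = 6 - i + (i == pairs)
    return w

i = [factor % 10 // scale for w in pairs if w <= 38 and 38 == 37]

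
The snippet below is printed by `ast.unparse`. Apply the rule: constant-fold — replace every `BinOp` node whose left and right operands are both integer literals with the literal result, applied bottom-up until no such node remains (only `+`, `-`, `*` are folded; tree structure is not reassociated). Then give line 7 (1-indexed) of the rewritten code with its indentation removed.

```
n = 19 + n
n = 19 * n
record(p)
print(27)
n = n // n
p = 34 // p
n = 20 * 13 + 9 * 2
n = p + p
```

Transformed code:
n = 19 + n
n = 19 * n
record(p)
print(27)
n = n // n
p = 34 // p
n = 278
n = p + p

n = 278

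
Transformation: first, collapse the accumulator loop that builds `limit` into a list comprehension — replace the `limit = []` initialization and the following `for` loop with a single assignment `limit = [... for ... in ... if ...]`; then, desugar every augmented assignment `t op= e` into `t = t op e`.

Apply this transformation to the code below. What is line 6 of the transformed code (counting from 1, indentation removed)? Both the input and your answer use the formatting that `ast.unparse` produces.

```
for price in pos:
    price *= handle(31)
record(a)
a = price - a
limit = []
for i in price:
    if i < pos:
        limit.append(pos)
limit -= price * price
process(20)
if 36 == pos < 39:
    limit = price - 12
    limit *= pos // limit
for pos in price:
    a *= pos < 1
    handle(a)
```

limit = limit - price * price

Transformed code:
for price in pos:
    price = price * handle(31)
record(a)
a = price - a
limit = [pos for i in price if i < pos]
limit = limit - price * price
process(20)
if 36 == pos < 39:
    limit = price - 12
    limit = limit * (pos // limit)
for pos in price:
    a = a * (pos < 1)
    handle(a)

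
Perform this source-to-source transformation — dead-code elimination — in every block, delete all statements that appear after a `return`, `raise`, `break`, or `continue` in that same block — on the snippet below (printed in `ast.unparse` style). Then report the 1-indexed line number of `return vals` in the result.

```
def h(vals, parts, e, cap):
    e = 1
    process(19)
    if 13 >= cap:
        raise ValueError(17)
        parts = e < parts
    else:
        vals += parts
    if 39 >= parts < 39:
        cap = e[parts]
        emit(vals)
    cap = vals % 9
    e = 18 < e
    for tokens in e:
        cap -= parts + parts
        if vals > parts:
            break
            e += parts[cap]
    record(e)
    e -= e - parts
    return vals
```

19

Transformed code:
def h(vals, parts, e, cap):
    e = 1
    process(19)
    if 13 >= cap:
        raise ValueError(17)
    else:
        vals += parts
    if 39 >= parts < 39:
        cap = e[parts]
        emit(vals)
    cap = vals % 9
    e = 18 < e
    for tokens in e:
        cap -= parts + parts
        if vals > parts:
            break
    record(e)
    e -= e - parts
    return vals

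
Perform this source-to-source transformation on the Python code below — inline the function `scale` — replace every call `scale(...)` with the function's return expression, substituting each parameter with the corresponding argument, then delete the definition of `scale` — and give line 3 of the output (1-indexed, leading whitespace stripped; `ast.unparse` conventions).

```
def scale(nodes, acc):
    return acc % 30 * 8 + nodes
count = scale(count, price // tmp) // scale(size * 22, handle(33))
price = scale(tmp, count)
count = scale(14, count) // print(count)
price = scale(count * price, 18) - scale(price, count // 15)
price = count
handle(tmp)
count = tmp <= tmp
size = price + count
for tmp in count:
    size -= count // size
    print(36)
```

Transformed code:
count = (price // tmp % 30 * 8 + count) // (handle(33) % 30 * 8 + size * 22)
price = count % 30 * 8 + tmp
count = (count % 30 * 8 + 14) // print(count)
price = 18 % 30 * 8 + count * price - (count // 15 % 30 * 8 + price)
price = count
handle(tmp)
count = tmp <= tmp
size = price + count
for tmp in count:
    size -= count // size
    print(36)

count = (count % 30 * 8 + 14) // print(count)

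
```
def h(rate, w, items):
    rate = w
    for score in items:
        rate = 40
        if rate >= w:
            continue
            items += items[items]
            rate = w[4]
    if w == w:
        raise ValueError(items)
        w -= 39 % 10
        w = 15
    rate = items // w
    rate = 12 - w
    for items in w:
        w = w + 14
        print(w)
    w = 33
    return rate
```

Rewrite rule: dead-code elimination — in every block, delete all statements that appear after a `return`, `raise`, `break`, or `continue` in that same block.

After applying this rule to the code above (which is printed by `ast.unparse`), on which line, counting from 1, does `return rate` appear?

15

Transformed code:
def h(rate, w, items):
    rate = w
    for score in items:
        rate = 40
        if rate >= w:
            continue
    if w == w:
        raise ValueError(items)
    rate = items // w
    rate = 12 - w
    for items in w:
        w = w + 14
        print(w)
    w = 33
    return rate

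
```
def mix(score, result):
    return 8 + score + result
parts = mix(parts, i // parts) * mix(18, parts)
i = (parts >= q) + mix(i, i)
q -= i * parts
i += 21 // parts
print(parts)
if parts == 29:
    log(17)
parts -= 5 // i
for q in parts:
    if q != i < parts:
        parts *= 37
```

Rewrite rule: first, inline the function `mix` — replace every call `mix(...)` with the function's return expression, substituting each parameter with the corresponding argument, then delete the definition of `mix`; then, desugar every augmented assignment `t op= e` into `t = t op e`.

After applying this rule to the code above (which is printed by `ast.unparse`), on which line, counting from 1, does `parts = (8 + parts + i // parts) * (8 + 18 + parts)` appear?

1

Transformed code:
parts = (8 + parts + i // parts) * (8 + 18 + parts)
i = (parts >= q) + (8 + i + i)
q = q - i * parts
i = i + 21 // parts
print(parts)
if parts == 29:
    log(17)
parts = parts - 5 // i
for q in parts:
    if q != i < parts:
        parts = parts * 37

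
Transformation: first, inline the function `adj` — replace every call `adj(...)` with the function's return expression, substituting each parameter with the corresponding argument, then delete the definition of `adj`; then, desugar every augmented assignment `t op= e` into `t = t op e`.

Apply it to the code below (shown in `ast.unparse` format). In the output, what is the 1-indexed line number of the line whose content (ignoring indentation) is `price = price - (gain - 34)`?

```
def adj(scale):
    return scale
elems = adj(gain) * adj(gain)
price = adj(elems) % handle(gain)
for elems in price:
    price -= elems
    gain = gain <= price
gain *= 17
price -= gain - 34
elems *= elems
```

7

Transformed code:
elems = gain * gain
price = elems % handle(gain)
for elems in price:
    price = price - elems
    gain = gain <= price
gain = gain * 17
price = price - (gain - 34)
elems = elems * elems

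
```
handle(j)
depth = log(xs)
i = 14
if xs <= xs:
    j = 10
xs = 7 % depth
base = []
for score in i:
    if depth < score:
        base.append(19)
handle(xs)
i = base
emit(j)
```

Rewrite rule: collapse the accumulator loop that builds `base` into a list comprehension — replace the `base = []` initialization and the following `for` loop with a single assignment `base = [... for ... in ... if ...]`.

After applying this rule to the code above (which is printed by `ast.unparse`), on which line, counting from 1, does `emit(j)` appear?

Transformed code:
handle(j)
depth = log(xs)
i = 14
if xs <= xs:
    j = 10
xs = 7 % depth
base = [19 for score in i if depth < score]
handle(xs)
i = base
emit(j)

10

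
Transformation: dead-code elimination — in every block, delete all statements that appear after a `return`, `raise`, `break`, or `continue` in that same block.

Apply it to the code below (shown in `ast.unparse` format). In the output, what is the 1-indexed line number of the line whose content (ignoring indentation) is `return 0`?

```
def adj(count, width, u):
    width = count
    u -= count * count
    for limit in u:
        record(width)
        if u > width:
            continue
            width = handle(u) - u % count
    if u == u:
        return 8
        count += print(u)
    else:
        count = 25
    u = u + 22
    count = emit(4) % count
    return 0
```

14

Transformed code:
def adj(count, width, u):
    width = count
    u -= count * count
    for limit in u:
        record(width)
        if u > width:
            continue
    if u == u:
        return 8
    else:
        count = 25
    u = u + 22
    count = emit(4) % count
    return 0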